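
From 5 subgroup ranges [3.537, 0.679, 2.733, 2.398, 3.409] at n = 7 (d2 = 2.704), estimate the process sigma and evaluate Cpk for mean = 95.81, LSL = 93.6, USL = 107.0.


R_bar = (3.537 + 0.679 + 2.733 + 2.398 + 3.409) / 5 = 2.5512
sigma = R_bar / d2 = 2.5512 / 2.704 = 0.94349112
Cp = (USL - LSL)/(6*sigma) = (107.0 - 93.6)/(6*0.94349112) = 2.3671
Cpu = (107.0 - 95.81)/(3*0.94349112) = 3.9534
Cpl = (95.81 - 93.6)/(3*0.94349112) = 0.7808
Cpk = min(Cpu, Cpl) = 0.7808

0.7808


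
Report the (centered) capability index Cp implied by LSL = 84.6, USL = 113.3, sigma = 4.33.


Cp = (USL - LSL) / (6 * sigma)
= (113.3 - 84.6) / (6 * 4.33)
= 28.7000 / 25.9800
= 1.1047

1.1047


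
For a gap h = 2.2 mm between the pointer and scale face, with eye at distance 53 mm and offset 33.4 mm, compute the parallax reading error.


error = h * offset / d
= 2.2 * 33.4 / 53
= 1.3864

1.3864


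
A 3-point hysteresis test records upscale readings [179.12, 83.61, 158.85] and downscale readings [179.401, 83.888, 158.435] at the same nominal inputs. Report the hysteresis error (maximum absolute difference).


|179.12 - 179.401| = 0.2810
|83.61 - 83.888| = 0.2780
|158.85 - 158.435| = 0.4150
hysteresis = max(diffs) = 0.4150

0.4150


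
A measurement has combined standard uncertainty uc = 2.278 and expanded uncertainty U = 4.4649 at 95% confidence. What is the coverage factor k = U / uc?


k = U / uc
k = 4.4649 / 2.278
k = 1.96

1.96


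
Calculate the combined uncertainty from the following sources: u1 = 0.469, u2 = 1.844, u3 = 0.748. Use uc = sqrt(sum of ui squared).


uc = sqrt(0.469^2 + 1.844^2 + 0.748^2)
uc = sqrt(4.179801)
uc = 2.0445

2.0445


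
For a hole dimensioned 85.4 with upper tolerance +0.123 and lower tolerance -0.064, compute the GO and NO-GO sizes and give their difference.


GO = nominal - lower_tol (smallest hole = maximum material condition)
GO = 85.4 - 0.064 = 85.336
NO-GO = nominal + upper_tol (largest hole = least material condition)
NO-GO = 85.4 + 0.123 = 85.523
spread = NO-GO - GO = 85.523 - 85.336 = 0.1870

0.1870


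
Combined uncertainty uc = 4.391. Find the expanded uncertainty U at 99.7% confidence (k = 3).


U = k * uc
U = 3 * 4.391
U = 13.1730

13.1730


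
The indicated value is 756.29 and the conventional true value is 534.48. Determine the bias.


Systematic error = measured - true
= 756.29 - 534.48
= 221.8100

221.8100


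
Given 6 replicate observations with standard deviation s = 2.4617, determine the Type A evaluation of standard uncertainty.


u_A = s / sqrt(n)
u_A = 2.4617 / sqrt(6)
u_A = 2.4617 / 2.4494897
u_A = 1.0050

1.0050


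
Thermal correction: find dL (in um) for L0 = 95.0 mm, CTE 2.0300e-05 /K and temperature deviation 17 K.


dL = L * alpha * dT
= 95.0 * 2.0300e-05 * 17
= 0.0327845 mm
dL_um = 0.0327845 * 1000 = 32.7845 um

32.7845


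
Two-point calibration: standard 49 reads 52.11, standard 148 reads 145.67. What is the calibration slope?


slope = (y2 - y1) / (x2 - x1)
= (145.67 - 52.11) / (148 - 49)
= 93.5600 / 99
= 0.9451

0.9451


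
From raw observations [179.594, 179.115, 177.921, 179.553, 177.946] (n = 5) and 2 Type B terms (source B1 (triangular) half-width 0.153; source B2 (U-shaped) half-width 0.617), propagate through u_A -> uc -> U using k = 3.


mean = (179.594 + 179.115 + 177.921 + 179.553 + 177.946) / 5 = 178.8258
s = sqrt(sum((x - mean)^2)/(n-1)) = 0.83595736
u_A = s / sqrt(n) = 0.83595736 / sqrt(5) = 0.3738515
u_B1 = 0.153 / sqrt(6) = 0.062461988
u_B2 = 0.617 / sqrt(2) = 0.43628488
uc = sqrt(0.3738515^2 + 0.062461988^2 + 0.43628488^2) = 0.5779368
U = k * uc = 3 * 0.5779368
U = 1.7338

1.7338


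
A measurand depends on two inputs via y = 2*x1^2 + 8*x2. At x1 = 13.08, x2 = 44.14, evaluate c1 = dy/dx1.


y = 2*x1^2 + 8*x2
dy/dx1 = 2*2*x1
Evaluate at x1 = 13.08: c1 = 4 * 13.08
c1 = 52.3200

52.3200


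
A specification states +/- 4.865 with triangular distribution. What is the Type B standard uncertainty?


u_B = half_width / sqrt(6)
u_B = 4.865 / 2.4494897
u_B = 1.9861

1.9861


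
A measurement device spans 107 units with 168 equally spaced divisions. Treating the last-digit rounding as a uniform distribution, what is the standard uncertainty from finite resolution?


resolution = range / divisions
resolution = 107 / 168 = 0.63690476
u_res = resolution / (2*sqrt(3))
u_res = 0.63690476 / 3.4641016
u_res = 0.1839

0.1839


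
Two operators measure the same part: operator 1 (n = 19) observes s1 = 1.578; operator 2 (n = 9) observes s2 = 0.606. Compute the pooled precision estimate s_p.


s_p = sqrt(((n1-1)*s1^2 + (n2-1)*s2^2) / (n1+n2-2))
numerator = (19-1)*1.578^2 + (9-1)*0.606^2 = 44.821512 + 2.937888 = 47.7594
denominator = 19 + 9 - 2 = 26
s_p^2 = 47.7594 / 26 = 1.8369
s_p = sqrt(1.8369) = 1.3553

1.3553


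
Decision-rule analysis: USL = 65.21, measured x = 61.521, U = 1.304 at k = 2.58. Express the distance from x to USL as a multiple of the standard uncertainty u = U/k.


u = U / k = 1.304 / 2.58 = 0.50542636
margin = |USL - x| = |65.21 - 61.521| = 3.689
z = margin / u = 3.689 / 0.50542636
z = 7.2988

7.2988


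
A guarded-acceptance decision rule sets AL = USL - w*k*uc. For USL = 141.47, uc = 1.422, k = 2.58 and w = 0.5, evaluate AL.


U = k * uc = 2.58 * 1.422 = 3.66876
guard band g = w * U = 0.5 * 3.66876 = 1.83438
AL = USL - g = 141.47 - 1.83438
AL = 139.6356

139.6356


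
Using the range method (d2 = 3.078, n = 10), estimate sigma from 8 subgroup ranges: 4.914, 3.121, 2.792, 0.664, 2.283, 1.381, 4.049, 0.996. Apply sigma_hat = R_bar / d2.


R_bar = (4.914 + 3.121 + 2.792 + 0.664 + 2.283 + 1.381 + 4.049 + 0.996) / 8
R_bar = 20.2 / 8 = 2.525
sigma_hat = R_bar / d2 = 2.525 / 3.078 = 0.8203

0.8203


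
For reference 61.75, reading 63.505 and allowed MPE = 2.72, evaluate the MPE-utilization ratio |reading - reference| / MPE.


e = indication - reference = 63.505 - 61.75 = 1.7550
|e| = 1.7550
ratio = |e| / MPE = 1.7550 / 2.72
ratio = 0.6452

0.6452


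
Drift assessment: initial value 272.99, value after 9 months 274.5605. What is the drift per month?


rate = (v2 - v1) / months
= (274.5605 - 272.99) / 9
= 1.5705 / 9
= 0.1745

0.1745


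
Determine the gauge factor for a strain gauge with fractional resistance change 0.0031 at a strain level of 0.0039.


GF = (dR/R) / epsilon
= 0.0031 / 0.0039
= 0.7949

0.7949


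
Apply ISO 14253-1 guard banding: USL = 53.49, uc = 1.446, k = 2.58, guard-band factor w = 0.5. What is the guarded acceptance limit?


U = k * uc = 2.58 * 1.446 = 3.73068
guard band g = w * U = 0.5 * 3.73068 = 1.86534
AL = USL - g = 53.49 - 1.86534
AL = 51.6247

51.6247


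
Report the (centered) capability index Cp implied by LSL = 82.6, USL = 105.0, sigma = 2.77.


Cp = (USL - LSL) / (6 * sigma)
= (105.0 - 82.6) / (6 * 2.77)
= 22.4000 / 16.6200
= 1.3478

1.3478


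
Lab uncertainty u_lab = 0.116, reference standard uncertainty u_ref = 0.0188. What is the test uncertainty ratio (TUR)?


TUR = u_lab / u_ref
= 0.116 / 0.0188
= 6.1702

6.1702


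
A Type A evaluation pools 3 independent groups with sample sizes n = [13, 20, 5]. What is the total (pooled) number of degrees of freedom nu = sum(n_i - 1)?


nu = sum_i (n_i - 1)
nu = ((13 - 1) + (20 - 1) + (5 - 1))
nu = 12 + 19 + 4
nu = 35

35


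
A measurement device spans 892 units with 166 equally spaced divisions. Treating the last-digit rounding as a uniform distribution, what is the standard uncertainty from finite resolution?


resolution = range / divisions
resolution = 892 / 166 = 5.373494
u_res = resolution / (2*sqrt(3))
u_res = 5.373494 / 3.4641016
u_res = 1.5512

1.5512


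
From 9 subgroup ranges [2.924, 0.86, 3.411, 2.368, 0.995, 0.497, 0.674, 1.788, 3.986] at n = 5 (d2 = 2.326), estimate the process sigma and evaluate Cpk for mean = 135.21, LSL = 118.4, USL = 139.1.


R_bar = (2.924 + 0.86 + 3.411 + 2.368 + 0.995 + 0.497 + 0.674 + 1.788 + 3.986) / 9 = 1.9447778
sigma = R_bar / d2 = 1.9447778 / 2.326 = 0.83610396
Cp = (USL - LSL)/(6*sigma) = (139.1 - 118.4)/(6*0.83610396) = 4.1263
Cpu = (139.1 - 135.21)/(3*0.83610396) = 1.5508
Cpl = (135.21 - 118.4)/(3*0.83610396) = 6.7017
Cpk = min(Cpu, Cpl) = 1.5508

1.5508


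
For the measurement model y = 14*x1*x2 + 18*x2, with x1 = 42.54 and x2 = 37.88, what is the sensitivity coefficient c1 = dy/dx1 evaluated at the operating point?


y = 14*x1*x2 + 18*x2
dy/dx1 = 14*x2
Evaluate at x2 = 37.88: c1 = 14 * 37.88
c1 = 530.3200

530.3200


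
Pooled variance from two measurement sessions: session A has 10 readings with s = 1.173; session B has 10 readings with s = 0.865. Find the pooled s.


s_p = sqrt(((n1-1)*s1^2 + (n2-1)*s2^2) / (n1+n2-2))
numerator = (10-1)*1.173^2 + (10-1)*0.865^2 = 12.383361 + 6.734025 = 19.117386
denominator = 10 + 10 - 2 = 18
s_p^2 = 19.117386 / 18 = 1.062077
s_p = sqrt(1.062077) = 1.0306

1.0306


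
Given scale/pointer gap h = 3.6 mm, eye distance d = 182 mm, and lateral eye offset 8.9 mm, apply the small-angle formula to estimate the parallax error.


error = h * offset / d
= 3.6 * 8.9 / 182
= 0.1760

0.1760


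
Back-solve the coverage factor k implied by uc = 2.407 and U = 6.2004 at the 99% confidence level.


k = U / uc
k = 6.2004 / 2.407
k = 2.576

2.576


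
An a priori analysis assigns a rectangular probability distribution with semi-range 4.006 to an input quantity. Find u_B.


u_B = half_width / sqrt(3)
u_B = 4.006 / 1.7320508
u_B = 2.3129

2.3129


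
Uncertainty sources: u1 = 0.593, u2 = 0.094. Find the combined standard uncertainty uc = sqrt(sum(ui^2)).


uc = sqrt(0.593^2 + 0.094^2)
uc = sqrt(0.360485)
uc = 0.6004

0.6004


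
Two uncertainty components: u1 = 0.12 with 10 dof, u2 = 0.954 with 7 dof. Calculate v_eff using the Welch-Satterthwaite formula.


uc = sqrt(u1^2 + u2^2) = sqrt(0.12^2 + 0.954^2) = 0.96151755
v_eff = uc^4 / (u1^4/v1 + u2^4/v2)
= 0.96151755^4 / (0.12^4/10 + 0.954^4/7)
= 0.85472983 / 0.1183509
v_eff = 7.2220

7.2220


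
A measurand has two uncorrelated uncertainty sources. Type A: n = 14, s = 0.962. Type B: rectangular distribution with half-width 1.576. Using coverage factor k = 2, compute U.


u_A = s / sqrt(n) = 0.962 / sqrt(14) = 0.25710531
u_B = half_width / sqrt(3) = 1.576 / sqrt(3) = 0.90990402
uc = sqrt(u_A^2 + u_B^2) = sqrt(0.25710531^2 + 0.90990402^2) = 0.94553079
U = k * uc = 2 * 0.94553079
U = 1.8911

1.8911


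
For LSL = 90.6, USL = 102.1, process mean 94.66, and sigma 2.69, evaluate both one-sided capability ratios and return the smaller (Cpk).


Cpu = (USL - mean) / (3*sigma) = (102.1 - 94.66) / (3*2.69) = 0.9219
Cpl = (mean - LSL) / (3*sigma) = (94.66 - 90.6) / (3*2.69) = 0.5031
Cpk = min(Cpu, Cpl) = 0.5031

0.5031


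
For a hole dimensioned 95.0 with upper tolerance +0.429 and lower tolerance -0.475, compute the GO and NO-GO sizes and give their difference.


GO = nominal - lower_tol (smallest hole = maximum material condition)
GO = 95.0 - 0.475 = 94.525
NO-GO = nominal + upper_tol (largest hole = least material condition)
NO-GO = 95.0 + 0.429 = 95.429
spread = NO-GO - GO = 95.429 - 94.525 = 0.9040

0.9040


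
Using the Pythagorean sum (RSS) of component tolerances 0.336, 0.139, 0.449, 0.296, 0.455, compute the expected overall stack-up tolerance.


RSS = sqrt(0.336^2 + 0.139^2 + 0.449^2 + 0.296^2 + 0.455^2)
= sqrt(0.628459)
= 0.7928

0.7928


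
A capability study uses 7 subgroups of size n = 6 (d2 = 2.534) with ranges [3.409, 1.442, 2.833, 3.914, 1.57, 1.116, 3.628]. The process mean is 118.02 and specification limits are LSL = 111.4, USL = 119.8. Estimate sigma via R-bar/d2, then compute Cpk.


R_bar = (3.409 + 1.442 + 2.833 + 3.914 + 1.57 + 1.116 + 3.628) / 7 = 2.5588571
sigma = R_bar / d2 = 2.5588571 / 2.534 = 1.0098094
Cp = (USL - LSL)/(6*sigma) = (119.8 - 111.4)/(6*1.0098094) = 1.3864
Cpu = (119.8 - 118.02)/(3*1.0098094) = 0.5876
Cpl = (118.02 - 111.4)/(3*1.0098094) = 2.1852
Cpk = min(Cpu, Cpl) = 0.5876

0.5876


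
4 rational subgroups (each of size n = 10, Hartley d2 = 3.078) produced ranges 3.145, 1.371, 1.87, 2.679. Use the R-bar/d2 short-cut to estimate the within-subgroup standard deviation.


R_bar = (3.145 + 1.371 + 1.87 + 2.679) / 4
R_bar = 9.065 / 4 = 2.26625
sigma_hat = R_bar / d2 = 2.26625 / 3.078 = 0.7363

0.7363


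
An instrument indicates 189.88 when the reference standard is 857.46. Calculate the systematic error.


Systematic error = measured - true
= 189.88 - 857.46
= -667.5800

-667.5800


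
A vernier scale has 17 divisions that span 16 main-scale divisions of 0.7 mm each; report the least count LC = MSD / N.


LC = MSD / n_div
= 0.7 / 17
= 0.0412

0.0412


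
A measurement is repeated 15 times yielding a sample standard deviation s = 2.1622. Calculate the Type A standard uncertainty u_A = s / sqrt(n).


u_A = s / sqrt(n)
u_A = 2.1622 / sqrt(15)
u_A = 2.1622 / 3.8729833
u_A = 0.5583

0.5583


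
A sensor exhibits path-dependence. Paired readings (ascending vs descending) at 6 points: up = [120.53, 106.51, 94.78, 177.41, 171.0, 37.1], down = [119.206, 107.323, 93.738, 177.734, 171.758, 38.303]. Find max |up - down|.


|120.53 - 119.206| = 1.3240
|106.51 - 107.323| = 0.8130
|94.78 - 93.738| = 1.0420
|177.41 - 177.734| = 0.3240
|171.0 - 171.758| = 0.7580
|37.1 - 38.303| = 1.2030
hysteresis = max(diffs) = 1.3240

1.3240


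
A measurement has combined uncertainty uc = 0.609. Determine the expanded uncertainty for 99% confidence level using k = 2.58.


U = k * uc
U = 2.58 * 0.609
U = 1.5712

1.5712


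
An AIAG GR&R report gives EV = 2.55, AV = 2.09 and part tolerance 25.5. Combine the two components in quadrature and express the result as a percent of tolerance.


GRR = sqrt(EV^2 + AV^2) = sqrt(2.55^2 + 2.09^2) = 3.2970593
%GRR = GRR / tol * 100 = 3.2970593 / 25.5 * 100
%GRR = 12.9296

12.9296


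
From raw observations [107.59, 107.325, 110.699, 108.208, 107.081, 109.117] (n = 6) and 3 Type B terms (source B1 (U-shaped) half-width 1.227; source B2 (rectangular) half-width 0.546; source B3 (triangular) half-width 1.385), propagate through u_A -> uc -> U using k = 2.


mean = (107.59 + 107.325 + 110.699 + 108.208 + 107.081 + 109.117) / 6 = 108.3366667
s = sqrt(sum((x - mean)^2)/(n-1)) = 1.3684863
u_A = s / sqrt(n) = 1.3684863 / sqrt(6) = 0.55868219
u_B1 = 1.227 / sqrt(2) = 0.86762002
u_B2 = 0.546 / sqrt(3) = 0.31523325
u_B3 = 1.385 / sqrt(6) = 0.56542388
uc = sqrt(0.55868219^2 + 0.86762002^2 + 0.31523325^2 + 0.56542388^2) = 1.2181816
U = k * uc = 2 * 1.2181816
U = 2.4364

2.4364


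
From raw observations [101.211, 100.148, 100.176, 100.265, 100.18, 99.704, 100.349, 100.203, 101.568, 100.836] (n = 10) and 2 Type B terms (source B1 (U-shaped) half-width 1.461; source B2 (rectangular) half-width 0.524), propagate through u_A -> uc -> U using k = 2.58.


mean = (101.211 + 100.148 + 100.176 + 100.265 + 100.18 + 99.704 + 100.349 + 100.203 + 101.568 + 100.836) / 10 = 100.464
s = sqrt(sum((x - mean)^2)/(n-1)) = 0.56541155
u_A = s / sqrt(n) = 0.56541155 / sqrt(10) = 0.17879883
u_B1 = 1.461 / sqrt(2) = 1.033083
u_B2 = 0.524 / sqrt(3) = 0.30253154
uc = sqrt(0.17879883^2 + 1.033083^2 + 0.30253154^2) = 1.0912171
U = k * uc = 2.58 * 1.0912171
U = 2.8153

2.8153


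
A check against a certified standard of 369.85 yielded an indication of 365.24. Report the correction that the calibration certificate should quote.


Correction = standard - reading
= 369.85 - 365.24
= 4.6100

4.6100


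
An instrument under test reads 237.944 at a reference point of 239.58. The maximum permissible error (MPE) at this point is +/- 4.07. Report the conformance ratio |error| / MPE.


e = indication - reference = 237.944 - 239.58 = -1.6360
|e| = 1.6360
ratio = |e| / MPE = 1.6360 / 4.07
ratio = 0.4020

0.4020


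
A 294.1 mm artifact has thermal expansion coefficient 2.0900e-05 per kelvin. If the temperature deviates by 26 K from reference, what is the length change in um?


dL = L * alpha * dT
= 294.1 * 2.0900e-05 * 26
= 0.1598139 mm
dL_um = 0.1598139 * 1000 = 159.8139 um

159.8139


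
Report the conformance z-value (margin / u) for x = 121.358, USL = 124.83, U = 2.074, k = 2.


u = U / k = 2.074 / 2 = 1.037
margin = |USL - x| = |124.83 - 121.358| = 3.472
z = margin / u = 3.472 / 1.037
z = 3.3481

3.3481


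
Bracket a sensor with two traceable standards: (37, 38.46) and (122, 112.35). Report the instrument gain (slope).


slope = (y2 - y1) / (x2 - x1)
= (112.35 - 38.46) / (122 - 37)
= 73.8900 / 85
= 0.8693

0.8693


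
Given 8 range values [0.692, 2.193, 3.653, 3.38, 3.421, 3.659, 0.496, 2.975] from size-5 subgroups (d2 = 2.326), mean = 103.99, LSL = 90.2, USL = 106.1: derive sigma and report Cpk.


R_bar = (0.692 + 2.193 + 3.653 + 3.38 + 3.421 + 3.659 + 0.496 + 2.975) / 8 = 2.558625
sigma = R_bar / d2 = 2.558625 / 2.326 = 1.1000107
Cp = (USL - LSL)/(6*sigma) = (106.1 - 90.2)/(6*1.1000107) = 2.4091
Cpu = (106.1 - 103.99)/(3*1.1000107) = 0.6394
Cpl = (103.99 - 90.2)/(3*1.1000107) = 4.1787
Cpk = min(Cpu, Cpl) = 0.6394

0.6394


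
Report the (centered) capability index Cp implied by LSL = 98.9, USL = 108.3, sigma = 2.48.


Cp = (USL - LSL) / (6 * sigma)
= (108.3 - 98.9) / (6 * 2.48)
= 9.4000 / 14.8800
= 0.6317

0.6317


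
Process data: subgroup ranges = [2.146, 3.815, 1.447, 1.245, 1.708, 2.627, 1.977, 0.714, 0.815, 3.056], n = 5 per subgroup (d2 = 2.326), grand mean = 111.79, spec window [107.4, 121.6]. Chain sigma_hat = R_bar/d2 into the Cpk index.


R_bar = (2.146 + 3.815 + 1.447 + 1.245 + 1.708 + 2.627 + 1.977 + 0.714 + 0.815 + 3.056) / 10 = 1.955
sigma = R_bar / d2 = 1.955 / 2.326 = 0.84049871
Cp = (USL - LSL)/(6*sigma) = (121.6 - 107.4)/(6*0.84049871) = 2.8158
Cpu = (121.6 - 111.79)/(3*0.84049871) = 3.8905
Cpl = (111.79 - 107.4)/(3*0.84049871) = 1.7410
Cpk = min(Cpu, Cpl) = 1.7410

1.7410


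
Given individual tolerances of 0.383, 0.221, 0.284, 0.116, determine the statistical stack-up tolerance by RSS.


RSS = sqrt(0.383^2 + 0.221^2 + 0.284^2 + 0.116^2)
= sqrt(0.289642)
= 0.5382

0.5382


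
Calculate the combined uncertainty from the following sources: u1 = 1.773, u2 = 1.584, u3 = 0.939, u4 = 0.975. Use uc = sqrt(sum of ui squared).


uc = sqrt(1.773^2 + 1.584^2 + 0.939^2 + 0.975^2)
uc = sqrt(7.484931)
uc = 2.7359

2.7359


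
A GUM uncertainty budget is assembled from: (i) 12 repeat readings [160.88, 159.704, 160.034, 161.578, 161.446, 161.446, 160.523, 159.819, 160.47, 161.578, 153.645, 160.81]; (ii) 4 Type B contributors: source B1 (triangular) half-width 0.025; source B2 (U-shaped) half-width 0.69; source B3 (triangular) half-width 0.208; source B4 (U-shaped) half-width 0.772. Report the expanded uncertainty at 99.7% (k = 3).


mean = (160.88 + 159.704 + 160.034 + 161.578 + 161.446 + 161.446 + 160.523 + 159.819 + 160.47 + 161.578 + 153.645 + 160.81) / 12 = 160.1610833
s = sqrt(sum((x - mean)^2)/(n-1)) = 2.1591899
u_A = s / sqrt(n) = 2.1591899 / sqrt(12) = 0.62330443
u_B1 = 0.025 / sqrt(6) = 0.010206207
u_B2 = 0.69 / sqrt(2) = 0.48790368
u_B3 = 0.208 / sqrt(6) = 0.084915644
u_B4 = 0.772 / sqrt(2) = 0.54588644
uc = sqrt(0.62330443^2 + 0.010206207^2 + 0.48790368^2 + 0.084915644^2 + 0.54588644^2) = 0.96533168
U = k * uc = 3 * 0.96533168
U = 2.8960

2.8960


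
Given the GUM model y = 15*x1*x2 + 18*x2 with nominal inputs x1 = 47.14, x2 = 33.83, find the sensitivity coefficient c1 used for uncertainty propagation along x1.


y = 15*x1*x2 + 18*x2
dy/dx1 = 15*x2
Evaluate at x2 = 33.83: c1 = 15 * 33.83
c1 = 507.4500

507.4500


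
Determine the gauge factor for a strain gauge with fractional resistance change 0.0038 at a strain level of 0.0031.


GF = (dR/R) / epsilon
= 0.0038 / 0.0031
= 1.2258

1.2258


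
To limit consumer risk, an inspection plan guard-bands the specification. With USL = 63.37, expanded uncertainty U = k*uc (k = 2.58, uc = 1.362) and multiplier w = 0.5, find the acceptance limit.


U = k * uc = 2.58 * 1.362 = 3.51396
guard band g = w * U = 0.5 * 3.51396 = 1.75698
AL = USL - g = 63.37 - 1.75698
AL = 61.6130

61.6130


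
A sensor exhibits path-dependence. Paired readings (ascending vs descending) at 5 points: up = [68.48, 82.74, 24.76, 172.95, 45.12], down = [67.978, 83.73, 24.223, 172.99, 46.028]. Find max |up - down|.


|68.48 - 67.978| = 0.5020
|82.74 - 83.73| = 0.9900
|24.76 - 24.223| = 0.5370
|172.95 - 172.99| = 0.0400
|45.12 - 46.028| = 0.9080
hysteresis = max(diffs) = 0.9900

0.9900


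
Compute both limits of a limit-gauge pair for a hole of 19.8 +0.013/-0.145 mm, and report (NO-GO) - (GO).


GO = nominal - lower_tol (smallest hole = maximum material condition)
GO = 19.8 - 0.145 = 19.655
NO-GO = nominal + upper_tol (largest hole = least material condition)
NO-GO = 19.8 + 0.013 = 19.813
spread = NO-GO - GO = 19.813 - 19.655 = 0.1580

0.1580


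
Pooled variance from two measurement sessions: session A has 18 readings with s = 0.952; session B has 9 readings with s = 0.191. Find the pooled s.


s_p = sqrt(((n1-1)*s1^2 + (n2-1)*s2^2) / (n1+n2-2))
numerator = (18-1)*0.952^2 + (9-1)*0.191^2 = 15.407168 + 0.291848 = 15.699016
denominator = 18 + 9 - 2 = 25
s_p^2 = 15.699016 / 25 = 0.62796064
s_p = sqrt(0.62796064) = 0.7924

0.7924


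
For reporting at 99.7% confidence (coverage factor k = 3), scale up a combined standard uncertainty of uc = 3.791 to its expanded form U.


U = k * uc
U = 3 * 3.791
U = 11.3730

11.3730


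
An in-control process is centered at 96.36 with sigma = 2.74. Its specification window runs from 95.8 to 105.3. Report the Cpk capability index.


Cpu = (USL - mean) / (3*sigma) = (105.3 - 96.36) / (3*2.74) = 1.0876
Cpl = (mean - LSL) / (3*sigma) = (96.36 - 95.8) / (3*2.74) = 0.0681
Cpk = min(Cpu, Cpl) = 0.0681

0.0681


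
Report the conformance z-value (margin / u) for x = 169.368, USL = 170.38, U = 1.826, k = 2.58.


u = U / k = 1.826 / 2.58 = 0.70775194
margin = |USL - x| = |170.38 - 169.368| = 1.012
z = margin / u = 1.012 / 0.70775194
z = 1.4299

1.4299


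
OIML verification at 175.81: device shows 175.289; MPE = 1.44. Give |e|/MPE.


e = indication - reference = 175.289 - 175.81 = -0.5210
|e| = 0.5210
ratio = |e| / MPE = 0.5210 / 1.44
ratio = 0.3618

0.3618


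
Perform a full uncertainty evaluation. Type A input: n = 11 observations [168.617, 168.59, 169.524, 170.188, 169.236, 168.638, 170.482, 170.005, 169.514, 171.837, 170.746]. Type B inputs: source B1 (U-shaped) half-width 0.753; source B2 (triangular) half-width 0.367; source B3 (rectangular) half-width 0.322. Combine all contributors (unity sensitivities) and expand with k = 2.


mean = (168.617 + 168.59 + 169.524 + 170.188 + 169.236 + 168.638 + 170.482 + 170.005 + 169.514 + 171.837 + 170.746) / 11 = 169.7615455
s = sqrt(sum((x - mean)^2)/(n-1)) = 1.0186075
u_A = s / sqrt(n) = 1.0186075 / sqrt(11) = 0.30712172
u_B1 = 0.753 / sqrt(2) = 0.53245141
u_B2 = 0.367 / sqrt(6) = 0.14982712
u_B3 = 0.322 / sqrt(3) = 0.18590679
uc = sqrt(0.30712172^2 + 0.53245141^2 + 0.14982712^2 + 0.18590679^2) = 0.65942229
U = k * uc = 2 * 0.65942229
U = 1.3188

1.3188


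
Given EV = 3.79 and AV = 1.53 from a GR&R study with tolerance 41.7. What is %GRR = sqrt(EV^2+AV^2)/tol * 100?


GRR = sqrt(EV^2 + AV^2) = sqrt(3.79^2 + 1.53^2) = 4.0871751
%GRR = GRR / tol * 100 = 4.0871751 / 41.7 * 100
%GRR = 9.8014

9.8014


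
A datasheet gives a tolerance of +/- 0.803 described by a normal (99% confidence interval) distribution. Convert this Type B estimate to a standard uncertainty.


u_B = half_width / 2.576
u_B = 0.803 / 2.576
u_B = 0.3117

0.3117


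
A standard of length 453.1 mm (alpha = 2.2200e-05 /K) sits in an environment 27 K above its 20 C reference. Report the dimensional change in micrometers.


dL = L * alpha * dT
= 453.1 * 2.2200e-05 * 27
= 0.2715881 mm
dL_um = 0.2715881 * 1000 = 271.5881 um

271.5881


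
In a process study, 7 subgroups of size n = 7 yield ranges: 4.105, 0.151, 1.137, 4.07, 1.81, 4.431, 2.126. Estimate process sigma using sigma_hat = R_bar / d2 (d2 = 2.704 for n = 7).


R_bar = (4.105 + 0.151 + 1.137 + 4.07 + 1.81 + 4.431 + 2.126) / 7
R_bar = 17.83 / 7 = 2.5471429
sigma_hat = R_bar / d2 = 2.5471429 / 2.704 = 0.9420

0.9420


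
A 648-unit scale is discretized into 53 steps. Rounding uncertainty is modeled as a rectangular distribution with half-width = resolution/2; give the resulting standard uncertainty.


resolution = range / divisions
resolution = 648 / 53 = 12.226415
u_res = resolution / (2*sqrt(3))
u_res = 12.226415 / 3.4641016
u_res = 3.5295

3.5295


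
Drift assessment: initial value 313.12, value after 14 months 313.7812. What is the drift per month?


rate = (v2 - v1) / months
= (313.7812 - 313.12) / 14
= 0.6612 / 14
= 0.0472

0.0472


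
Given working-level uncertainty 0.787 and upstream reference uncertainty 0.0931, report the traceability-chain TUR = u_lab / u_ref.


TUR = u_lab / u_ref
= 0.787 / 0.0931
= 8.4533

8.4533


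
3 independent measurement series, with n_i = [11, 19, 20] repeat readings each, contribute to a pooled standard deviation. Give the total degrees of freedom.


nu = sum_i (n_i - 1)
nu = ((11 - 1) + (19 - 1) + (20 - 1))
nu = 10 + 18 + 19
nu = 47

47


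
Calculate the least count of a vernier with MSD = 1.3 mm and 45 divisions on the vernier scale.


LC = MSD / n_div
= 1.3 / 45
= 0.0289

0.0289


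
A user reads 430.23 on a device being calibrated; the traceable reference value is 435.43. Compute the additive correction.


Correction = standard - reading
= 435.43 - 430.23
= 5.2000

5.2000


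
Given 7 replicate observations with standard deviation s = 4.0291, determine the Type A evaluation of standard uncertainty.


u_A = s / sqrt(n)
u_A = 4.0291 / sqrt(7)
u_A = 4.0291 / 2.6457513
u_A = 1.5229

1.5229


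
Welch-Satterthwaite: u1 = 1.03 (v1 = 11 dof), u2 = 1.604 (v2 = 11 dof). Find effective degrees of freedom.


uc = sqrt(u1^2 + u2^2) = sqrt(1.03^2 + 1.604^2) = 1.9062308
v_eff = uc^4 / (u1^4/v1 + u2^4/v2)
= 1.9062308^4 / (1.03^4/11 + 1.604^4/11)
= 13.203891 / 0.704081
v_eff = 18.7534

18.7534


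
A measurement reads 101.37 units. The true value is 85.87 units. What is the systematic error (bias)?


Systematic error = measured - true
= 101.37 - 85.87
= 15.5000

15.5000


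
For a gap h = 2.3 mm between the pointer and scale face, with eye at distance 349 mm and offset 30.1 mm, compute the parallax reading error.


error = h * offset / d
= 2.3 * 30.1 / 349
= 0.1984

0.1984


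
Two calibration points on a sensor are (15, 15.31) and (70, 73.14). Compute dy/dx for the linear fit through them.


slope = (y2 - y1) / (x2 - x1)
= (73.14 - 15.31) / (70 - 15)
= 57.8300 / 55
= 1.0515

1.0515


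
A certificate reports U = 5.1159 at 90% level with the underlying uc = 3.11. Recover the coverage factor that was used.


k = U / uc
k = 5.1159 / 3.11
k = 1.645

1.645


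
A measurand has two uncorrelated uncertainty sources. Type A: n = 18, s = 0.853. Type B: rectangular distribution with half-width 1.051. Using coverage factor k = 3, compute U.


u_A = s / sqrt(n) = 0.853 / sqrt(18) = 0.20105403
u_B = half_width / sqrt(3) = 1.051 / sqrt(3) = 0.60679513
uc = sqrt(u_A^2 + u_B^2) = sqrt(0.20105403^2 + 0.60679513^2) = 0.6392363
U = k * uc = 3 * 0.6392363
U = 1.9177

1.9177


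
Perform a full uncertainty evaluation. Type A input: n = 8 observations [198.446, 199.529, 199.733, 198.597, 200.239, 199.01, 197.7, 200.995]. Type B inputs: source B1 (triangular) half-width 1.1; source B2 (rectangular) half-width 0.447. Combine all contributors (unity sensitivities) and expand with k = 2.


mean = (198.446 + 199.529 + 199.733 + 198.597 + 200.239 + 199.01 + 197.7 + 200.995) / 8 = 199.281125
s = sqrt(sum((x - mean)^2)/(n-1)) = 1.0596125
u_A = s / sqrt(n) = 1.0596125 / sqrt(8) = 0.37462959
u_B1 = 1.1 / sqrt(6) = 0.44907312
u_B2 = 0.447 / sqrt(3) = 0.25807557
uc = sqrt(0.37462959^2 + 0.44907312^2 + 0.25807557^2) = 0.63923157
U = k * uc = 2 * 0.63923157
U = 1.2785

1.2785


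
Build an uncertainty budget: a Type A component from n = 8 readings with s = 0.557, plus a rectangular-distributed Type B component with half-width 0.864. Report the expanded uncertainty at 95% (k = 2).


u_A = s / sqrt(n) = 0.557 / sqrt(8) = 0.19692924
u_B = half_width / sqrt(3) = 0.864 / sqrt(3) = 0.49883063
uc = sqrt(u_A^2 + u_B^2) = sqrt(0.19692924^2 + 0.49883063^2) = 0.53629574
U = k * uc = 2 * 0.53629574
U = 1.0726

1.0726


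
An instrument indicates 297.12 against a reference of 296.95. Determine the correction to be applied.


Correction = standard - reading
= 296.95 - 297.12
= -0.1700

-0.1700


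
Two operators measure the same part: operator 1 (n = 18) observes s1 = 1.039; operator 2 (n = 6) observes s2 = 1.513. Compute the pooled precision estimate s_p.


s_p = sqrt(((n1-1)*s1^2 + (n2-1)*s2^2) / (n1+n2-2))
numerator = (18-1)*1.039^2 + (6-1)*1.513^2 = 18.351857 + 11.445845 = 29.797702
denominator = 18 + 6 - 2 = 22
s_p^2 = 29.797702 / 22 = 1.354441
s_p = sqrt(1.354441) = 1.1638

1.1638


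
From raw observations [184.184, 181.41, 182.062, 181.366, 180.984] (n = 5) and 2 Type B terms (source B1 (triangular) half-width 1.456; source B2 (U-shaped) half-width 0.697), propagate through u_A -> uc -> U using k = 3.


mean = (184.184 + 181.41 + 182.062 + 181.366 + 180.984) / 5 = 182.0012
s = sqrt(sum((x - mean)^2)/(n-1)) = 1.2802348
u_A = s / sqrt(n) = 1.2802348 / sqrt(5) = 0.57253841
u_B1 = 1.456 / sqrt(6) = 0.59440951
u_B2 = 0.697 / sqrt(2) = 0.49285343
uc = sqrt(0.57253841^2 + 0.59440951^2 + 0.49285343^2) = 0.96126344
U = k * uc = 3 * 0.96126344
U = 2.8838

2.8838


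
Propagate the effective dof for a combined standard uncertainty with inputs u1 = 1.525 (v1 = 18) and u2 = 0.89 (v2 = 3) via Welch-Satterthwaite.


uc = sqrt(u1^2 + u2^2) = sqrt(1.525^2 + 0.89^2) = 1.7657081
v_eff = uc^4 / (u1^4/v1 + u2^4/v2)
= 1.7657081^4 / (1.525^4/18 + 0.89^4/3)
= 9.7202098 / 0.50961478
v_eff = 19.0736

19.0736


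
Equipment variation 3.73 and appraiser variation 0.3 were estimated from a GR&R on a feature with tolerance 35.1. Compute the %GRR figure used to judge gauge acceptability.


GRR = sqrt(EV^2 + AV^2) = sqrt(3.73^2 + 0.3^2) = 3.7420449
%GRR = GRR / tol * 100 = 3.7420449 / 35.1 * 100
%GRR = 10.6611

10.6611


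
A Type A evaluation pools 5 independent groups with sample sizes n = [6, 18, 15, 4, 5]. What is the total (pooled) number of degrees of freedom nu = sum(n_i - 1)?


nu = sum_i (n_i - 1)
nu = ((6 - 1) + (18 - 1) + (15 - 1) + (4 - 1) + (5 - 1))
nu = 5 + 17 + 14 + 3 + 4
nu = 43

43


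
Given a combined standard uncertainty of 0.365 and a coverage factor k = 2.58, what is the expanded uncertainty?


U = k * uc
U = 2.58 * 0.365
U = 0.9417

0.9417


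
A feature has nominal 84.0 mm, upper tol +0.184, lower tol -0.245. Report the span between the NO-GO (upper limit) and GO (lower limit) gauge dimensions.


GO = nominal - lower_tol (smallest hole = maximum material condition)
GO = 84.0 - 0.245 = 83.755
NO-GO = nominal + upper_tol (largest hole = least material condition)
NO-GO = 84.0 + 0.184 = 84.184
spread = NO-GO - GO = 84.184 - 83.755 = 0.4290

0.4290


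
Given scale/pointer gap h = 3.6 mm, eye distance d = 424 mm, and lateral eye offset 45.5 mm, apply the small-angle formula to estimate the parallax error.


error = h * offset / d
= 3.6 * 45.5 / 424
= 0.3863

0.3863


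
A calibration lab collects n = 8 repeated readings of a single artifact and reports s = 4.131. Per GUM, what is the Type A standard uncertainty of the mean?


u_A = s / sqrt(n)
u_A = 4.131 / sqrt(8)
u_A = 4.131 / 2.8284271
u_A = 1.4605

1.4605


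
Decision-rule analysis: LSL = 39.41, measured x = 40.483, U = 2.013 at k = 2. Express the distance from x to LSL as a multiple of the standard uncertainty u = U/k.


u = U / k = 2.013 / 2 = 1.0065
margin = |LSL - x| = |39.41 - 40.483| = 1.073
z = margin / u = 1.073 / 1.0065
z = 1.0661

1.0661


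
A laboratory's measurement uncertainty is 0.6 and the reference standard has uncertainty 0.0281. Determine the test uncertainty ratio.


TUR = u_lab / u_ref
= 0.6 / 0.0281
= 21.3523

21.3523


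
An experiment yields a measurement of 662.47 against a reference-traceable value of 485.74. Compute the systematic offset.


Systematic error = measured - true
= 662.47 - 485.74
= 176.7300

176.7300


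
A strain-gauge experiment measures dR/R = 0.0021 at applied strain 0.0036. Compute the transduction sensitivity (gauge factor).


GF = (dR/R) / epsilon
= 0.0021 / 0.0036
= 0.5833

0.5833


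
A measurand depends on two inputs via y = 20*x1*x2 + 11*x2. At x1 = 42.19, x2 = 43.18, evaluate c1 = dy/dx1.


y = 20*x1*x2 + 11*x2
dy/dx1 = 20*x2
Evaluate at x2 = 43.18: c1 = 20 * 43.18
c1 = 863.6000

863.6000


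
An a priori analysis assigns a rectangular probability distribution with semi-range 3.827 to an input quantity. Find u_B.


u_B = half_width / sqrt(3)
u_B = 3.827 / 1.7320508
u_B = 2.2095

2.2095


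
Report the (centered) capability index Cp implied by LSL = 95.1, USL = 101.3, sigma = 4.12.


Cp = (USL - LSL) / (6 * sigma)
= (101.3 - 95.1) / (6 * 4.12)
= 6.2000 / 24.7200
= 0.2508

0.2508


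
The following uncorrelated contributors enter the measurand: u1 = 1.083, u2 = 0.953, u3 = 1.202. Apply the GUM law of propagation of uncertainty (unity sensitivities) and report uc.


uc = sqrt(1.083^2 + 0.953^2 + 1.202^2)
uc = sqrt(3.525902)
uc = 1.8777

1.8777


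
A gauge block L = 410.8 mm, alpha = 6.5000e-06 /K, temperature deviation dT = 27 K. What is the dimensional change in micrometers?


dL = L * alpha * dT
= 410.8 * 6.5000e-06 * 27
= 0.0720954 mm
dL_um = 0.0720954 * 1000 = 72.0954 um

72.0954


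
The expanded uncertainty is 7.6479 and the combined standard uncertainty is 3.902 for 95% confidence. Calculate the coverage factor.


k = U / uc
k = 7.6479 / 3.902
k = 1.96

1.96


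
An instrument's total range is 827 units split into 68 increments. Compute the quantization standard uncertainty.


resolution = range / divisions
resolution = 827 / 68 = 12.161765
u_res = resolution / (2*sqrt(3))
u_res = 12.161765 / 3.4641016
u_res = 3.5108

3.5108


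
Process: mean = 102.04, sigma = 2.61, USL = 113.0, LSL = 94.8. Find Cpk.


Cpu = (USL - mean) / (3*sigma) = (113.0 - 102.04) / (3*2.61) = 1.3997
Cpl = (mean - LSL) / (3*sigma) = (102.04 - 94.8) / (3*2.61) = 0.9246
Cpk = min(Cpu, Cpl) = 0.9246

0.9246


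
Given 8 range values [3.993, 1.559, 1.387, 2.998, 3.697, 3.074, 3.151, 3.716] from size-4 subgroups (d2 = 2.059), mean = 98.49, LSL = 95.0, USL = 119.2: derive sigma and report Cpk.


R_bar = (3.993 + 1.559 + 1.387 + 2.998 + 3.697 + 3.074 + 3.151 + 3.716) / 8 = 2.946875
sigma = R_bar / d2 = 2.946875 / 2.059 = 1.4312166
Cp = (USL - LSL)/(6*sigma) = (119.2 - 95.0)/(6*1.4312166) = 2.8181
Cpu = (119.2 - 98.49)/(3*1.4312166) = 4.8234
Cpl = (98.49 - 95.0)/(3*1.4312166) = 0.8128
Cpk = min(Cpu, Cpl) = 0.8128

0.8128


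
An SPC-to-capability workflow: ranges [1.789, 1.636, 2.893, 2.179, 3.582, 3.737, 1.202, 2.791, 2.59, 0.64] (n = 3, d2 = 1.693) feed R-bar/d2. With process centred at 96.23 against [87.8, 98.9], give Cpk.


R_bar = (1.789 + 1.636 + 2.893 + 2.179 + 3.582 + 3.737 + 1.202 + 2.791 + 2.59 + 0.64) / 10 = 2.3039
sigma = R_bar / d2 = 2.3039 / 1.693 = 1.3608387
Cp = (USL - LSL)/(6*sigma) = (98.9 - 87.8)/(6*1.3608387) = 1.3595
Cpu = (98.9 - 96.23)/(3*1.3608387) = 0.6540
Cpl = (96.23 - 87.8)/(3*1.3608387) = 2.0649
Cpk = min(Cpu, Cpl) = 0.6540

0.6540


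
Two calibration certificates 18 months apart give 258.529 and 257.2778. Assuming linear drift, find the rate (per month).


rate = (v2 - v1) / months
= (257.2778 - 258.529) / 18
= -1.2512 / 18
= -0.0695

-0.0695


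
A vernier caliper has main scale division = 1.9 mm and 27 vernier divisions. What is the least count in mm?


LC = MSD / n_div
= 1.9 / 27
= 0.0704

0.0704


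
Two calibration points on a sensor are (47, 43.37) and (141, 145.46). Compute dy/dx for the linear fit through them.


slope = (y2 - y1) / (x2 - x1)
= (145.46 - 43.37) / (141 - 47)
= 102.0900 / 94
= 1.0861

1.0861


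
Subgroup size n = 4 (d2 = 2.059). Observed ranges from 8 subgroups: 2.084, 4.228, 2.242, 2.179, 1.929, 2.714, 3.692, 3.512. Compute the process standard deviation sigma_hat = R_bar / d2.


R_bar = (2.084 + 4.228 + 2.242 + 2.179 + 1.929 + 2.714 + 3.692 + 3.512) / 8
R_bar = 22.58 / 8 = 2.8225
sigma_hat = R_bar / d2 = 2.8225 / 2.059 = 1.3708

1.3708


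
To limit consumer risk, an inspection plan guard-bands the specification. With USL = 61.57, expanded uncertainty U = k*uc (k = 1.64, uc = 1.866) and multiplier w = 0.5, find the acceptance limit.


U = k * uc = 1.64 * 1.866 = 3.06024
guard band g = w * U = 0.5 * 3.06024 = 1.53012
AL = USL - g = 61.57 - 1.53012
AL = 60.0399

60.0399


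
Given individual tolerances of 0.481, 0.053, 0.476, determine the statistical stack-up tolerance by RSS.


RSS = sqrt(0.481^2 + 0.053^2 + 0.476^2)
= sqrt(0.460746)
= 0.6788

0.6788


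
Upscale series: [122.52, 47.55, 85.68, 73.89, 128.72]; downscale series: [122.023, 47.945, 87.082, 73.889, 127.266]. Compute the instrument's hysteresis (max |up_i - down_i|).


|122.52 - 122.023| = 0.4970
|47.55 - 47.945| = 0.3950
|85.68 - 87.082| = 1.4020
|73.89 - 73.889| = 0.0010
|128.72 - 127.266| = 1.4540
hysteresis = max(diffs) = 1.4540

1.4540


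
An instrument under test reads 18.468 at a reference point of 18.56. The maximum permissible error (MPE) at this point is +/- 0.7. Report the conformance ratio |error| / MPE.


e = indication - reference = 18.468 - 18.56 = -0.0920
|e| = 0.0920
ratio = |e| / MPE = 0.0920 / 0.7
ratio = 0.1314

0.1314


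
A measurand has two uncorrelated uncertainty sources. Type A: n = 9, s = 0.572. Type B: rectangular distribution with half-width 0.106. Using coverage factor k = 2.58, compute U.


u_A = s / sqrt(n) = 0.572 / sqrt(9) = 0.19066667
u_B = half_width / sqrt(3) = 0.106 / sqrt(3) = 0.061199129
uc = sqrt(u_A^2 + u_B^2) = sqrt(0.19066667^2 + 0.061199129^2) = 0.20024763
U = k * uc = 2.58 * 0.20024763
U = 0.5166

0.5166


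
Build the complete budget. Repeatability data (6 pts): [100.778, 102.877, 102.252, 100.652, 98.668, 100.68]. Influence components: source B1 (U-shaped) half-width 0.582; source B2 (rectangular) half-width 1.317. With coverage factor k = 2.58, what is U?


mean = (100.778 + 102.877 + 102.252 + 100.652 + 98.668 + 100.68) / 6 = 100.9845
s = sqrt(sum((x - mean)^2)/(n-1)) = 1.4697077
u_A = s / sqrt(n) = 1.4697077 / sqrt(6) = 0.60000566
u_B1 = 0.582 / sqrt(2) = 0.41153615
u_B2 = 1.317 / sqrt(3) = 0.7603703
uc = sqrt(0.60000566^2 + 0.41153615^2 + 0.7603703^2) = 1.0523934
U = k * uc = 2.58 * 1.0523934
U = 2.7152

2.7152


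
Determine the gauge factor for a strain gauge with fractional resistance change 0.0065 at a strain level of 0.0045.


GF = (dR/R) / epsilon
= 0.0065 / 0.0045
= 1.4444

1.4444


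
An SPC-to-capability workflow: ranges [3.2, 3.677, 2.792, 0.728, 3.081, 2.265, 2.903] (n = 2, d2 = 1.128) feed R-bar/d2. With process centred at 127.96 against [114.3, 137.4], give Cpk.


R_bar = (3.2 + 3.677 + 2.792 + 0.728 + 3.081 + 2.265 + 2.903) / 7 = 2.6637143
sigma = R_bar / d2 = 2.6637143 / 1.128 = 2.3614488
Cp = (USL - LSL)/(6*sigma) = (137.4 - 114.3)/(6*2.3614488) = 1.6304
Cpu = (137.4 - 127.96)/(3*2.3614488) = 1.3325
Cpl = (127.96 - 114.3)/(3*2.3614488) = 1.9282
Cpk = min(Cpu, Cpl) = 1.3325

1.3325


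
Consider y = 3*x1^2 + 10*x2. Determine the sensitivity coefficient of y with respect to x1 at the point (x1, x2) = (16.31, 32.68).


y = 3*x1^2 + 10*x2
dy/dx1 = 2*3*x1
Evaluate at x1 = 16.31: c1 = 6 * 16.31
c1 = 97.8600

97.8600


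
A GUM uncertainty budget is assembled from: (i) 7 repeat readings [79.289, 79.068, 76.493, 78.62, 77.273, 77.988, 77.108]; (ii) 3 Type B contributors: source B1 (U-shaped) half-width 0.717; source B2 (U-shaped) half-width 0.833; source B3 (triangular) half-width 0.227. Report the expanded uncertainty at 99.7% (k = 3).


mean = (79.289 + 79.068 + 76.493 + 78.62 + 77.273 + 77.988 + 77.108) / 7 = 77.977
s = sqrt(sum((x - mean)^2)/(n-1)) = 1.0628757
u_A = s / sqrt(n) = 1.0628757 / sqrt(7) = 0.40172925
u_B1 = 0.717 / sqrt(2) = 0.50699556
u_B2 = 0.833 / sqrt(2) = 0.58901995
u_B3 = 0.227 / sqrt(6) = 0.092672362
uc = sqrt(0.40172925^2 + 0.50699556^2 + 0.58901995^2 + 0.092672362^2) = 0.87975199
U = k * uc = 3 * 0.87975199
U = 2.6393

2.6393
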